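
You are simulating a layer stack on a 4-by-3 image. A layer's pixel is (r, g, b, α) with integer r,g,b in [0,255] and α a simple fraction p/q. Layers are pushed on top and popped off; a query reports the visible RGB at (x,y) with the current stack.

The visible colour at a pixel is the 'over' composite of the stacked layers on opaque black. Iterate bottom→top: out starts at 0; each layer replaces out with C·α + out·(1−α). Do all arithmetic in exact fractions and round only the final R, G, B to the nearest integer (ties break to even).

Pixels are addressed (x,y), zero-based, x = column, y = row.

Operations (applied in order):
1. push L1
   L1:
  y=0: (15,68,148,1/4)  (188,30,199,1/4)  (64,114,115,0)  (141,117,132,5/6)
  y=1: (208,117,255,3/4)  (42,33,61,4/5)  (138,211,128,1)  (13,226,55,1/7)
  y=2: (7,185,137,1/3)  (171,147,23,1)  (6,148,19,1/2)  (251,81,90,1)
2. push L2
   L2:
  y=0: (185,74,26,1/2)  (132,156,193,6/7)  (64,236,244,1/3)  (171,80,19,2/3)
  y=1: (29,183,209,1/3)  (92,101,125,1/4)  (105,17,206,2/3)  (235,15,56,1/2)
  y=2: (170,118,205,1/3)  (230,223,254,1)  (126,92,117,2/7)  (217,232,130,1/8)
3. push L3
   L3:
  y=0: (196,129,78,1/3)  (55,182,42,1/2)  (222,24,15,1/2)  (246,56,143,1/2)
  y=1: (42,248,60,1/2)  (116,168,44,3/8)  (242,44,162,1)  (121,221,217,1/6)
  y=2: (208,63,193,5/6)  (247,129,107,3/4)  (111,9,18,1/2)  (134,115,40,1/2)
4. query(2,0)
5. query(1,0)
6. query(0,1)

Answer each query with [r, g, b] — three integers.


(2,0) stack=L1,L2,L3; from [0,0,0]:
after L1 α=0: [0, 0, 0]
after L2 α=1/3: [64/3, 236/3, 244/3]
after L3 α=1/2: [365/3, 154/3, 289/6]
rounded: [122, 51, 48]

(1,0) stack=L1,L2,L3; from [0,0,0]:
L1 α=1/4: [47, 15/2, 199/4]
L2 α=6/7: [839/7, 1887/14, 4831/28]
L3 α=1/2: [612/7, 4435/28, 6007/56]
→ [87, 158, 107]

at x=0,y=1 over L1,L2,L3:
L1 α=3/4: [156, 351/4, 765/4]
L2 α=1/3: [341/3, 239/2, 1183/6]
L3 α=1/2: [467/6, 735/4, 1543/12]
rounded: [78, 184, 129]


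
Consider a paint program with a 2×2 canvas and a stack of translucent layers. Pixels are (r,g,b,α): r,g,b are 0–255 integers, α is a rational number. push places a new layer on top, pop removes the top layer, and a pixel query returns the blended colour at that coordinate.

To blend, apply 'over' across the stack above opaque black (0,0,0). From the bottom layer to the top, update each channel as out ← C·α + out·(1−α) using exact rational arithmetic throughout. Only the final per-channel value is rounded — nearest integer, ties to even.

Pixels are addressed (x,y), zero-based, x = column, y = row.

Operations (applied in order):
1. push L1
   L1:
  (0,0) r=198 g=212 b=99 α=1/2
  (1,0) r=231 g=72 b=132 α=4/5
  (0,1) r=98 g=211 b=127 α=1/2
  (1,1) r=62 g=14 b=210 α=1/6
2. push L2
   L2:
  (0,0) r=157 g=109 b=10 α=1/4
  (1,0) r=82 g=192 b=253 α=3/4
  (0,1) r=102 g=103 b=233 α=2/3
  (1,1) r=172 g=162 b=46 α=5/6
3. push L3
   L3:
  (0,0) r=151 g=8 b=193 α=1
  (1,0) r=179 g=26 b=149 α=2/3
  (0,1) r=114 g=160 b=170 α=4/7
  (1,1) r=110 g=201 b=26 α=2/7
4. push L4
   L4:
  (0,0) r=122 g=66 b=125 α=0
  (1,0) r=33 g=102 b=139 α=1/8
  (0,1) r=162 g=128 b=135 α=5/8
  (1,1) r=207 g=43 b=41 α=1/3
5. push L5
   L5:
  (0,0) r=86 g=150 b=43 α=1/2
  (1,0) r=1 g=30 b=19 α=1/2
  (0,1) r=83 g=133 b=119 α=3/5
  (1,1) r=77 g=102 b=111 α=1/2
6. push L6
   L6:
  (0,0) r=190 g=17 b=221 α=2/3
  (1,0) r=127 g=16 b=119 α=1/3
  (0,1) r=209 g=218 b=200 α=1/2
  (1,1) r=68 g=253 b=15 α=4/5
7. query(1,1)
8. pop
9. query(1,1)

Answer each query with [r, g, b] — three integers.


(1,1) stack=L1,L2,L3,L4,L5,L6; from [0,0,0]:
L1 α=1/6: [31/3, 7/3, 35]
L2 α=5/6: [2611/18, 2437/18, 265/6]
L3 α=2/7: [17015/126, 19421/126, 1637/42]
L4 α=1/3: [30056/189, 22130/189, 2498/63]
L5 α=1/2: [44609/378, 20704/189, 9491/126]
L6 α=4/5: [29485/378, 211972/945, 17051/630]
→ [78, 224, 27]

(1,1) stack=L1,L2,L3,L4,L5; from [0,0,0]:
after L1 α=1/6: [31/3, 7/3, 35]
after L2 α=5/6: [2611/18, 2437/18, 265/6]
after L3 α=2/7: [17015/126, 19421/126, 1637/42]
after L4 α=1/3: [30056/189, 22130/189, 2498/63]
after L5 α=1/2: [44609/378, 20704/189, 9491/126]
rounded: [118, 110, 75]


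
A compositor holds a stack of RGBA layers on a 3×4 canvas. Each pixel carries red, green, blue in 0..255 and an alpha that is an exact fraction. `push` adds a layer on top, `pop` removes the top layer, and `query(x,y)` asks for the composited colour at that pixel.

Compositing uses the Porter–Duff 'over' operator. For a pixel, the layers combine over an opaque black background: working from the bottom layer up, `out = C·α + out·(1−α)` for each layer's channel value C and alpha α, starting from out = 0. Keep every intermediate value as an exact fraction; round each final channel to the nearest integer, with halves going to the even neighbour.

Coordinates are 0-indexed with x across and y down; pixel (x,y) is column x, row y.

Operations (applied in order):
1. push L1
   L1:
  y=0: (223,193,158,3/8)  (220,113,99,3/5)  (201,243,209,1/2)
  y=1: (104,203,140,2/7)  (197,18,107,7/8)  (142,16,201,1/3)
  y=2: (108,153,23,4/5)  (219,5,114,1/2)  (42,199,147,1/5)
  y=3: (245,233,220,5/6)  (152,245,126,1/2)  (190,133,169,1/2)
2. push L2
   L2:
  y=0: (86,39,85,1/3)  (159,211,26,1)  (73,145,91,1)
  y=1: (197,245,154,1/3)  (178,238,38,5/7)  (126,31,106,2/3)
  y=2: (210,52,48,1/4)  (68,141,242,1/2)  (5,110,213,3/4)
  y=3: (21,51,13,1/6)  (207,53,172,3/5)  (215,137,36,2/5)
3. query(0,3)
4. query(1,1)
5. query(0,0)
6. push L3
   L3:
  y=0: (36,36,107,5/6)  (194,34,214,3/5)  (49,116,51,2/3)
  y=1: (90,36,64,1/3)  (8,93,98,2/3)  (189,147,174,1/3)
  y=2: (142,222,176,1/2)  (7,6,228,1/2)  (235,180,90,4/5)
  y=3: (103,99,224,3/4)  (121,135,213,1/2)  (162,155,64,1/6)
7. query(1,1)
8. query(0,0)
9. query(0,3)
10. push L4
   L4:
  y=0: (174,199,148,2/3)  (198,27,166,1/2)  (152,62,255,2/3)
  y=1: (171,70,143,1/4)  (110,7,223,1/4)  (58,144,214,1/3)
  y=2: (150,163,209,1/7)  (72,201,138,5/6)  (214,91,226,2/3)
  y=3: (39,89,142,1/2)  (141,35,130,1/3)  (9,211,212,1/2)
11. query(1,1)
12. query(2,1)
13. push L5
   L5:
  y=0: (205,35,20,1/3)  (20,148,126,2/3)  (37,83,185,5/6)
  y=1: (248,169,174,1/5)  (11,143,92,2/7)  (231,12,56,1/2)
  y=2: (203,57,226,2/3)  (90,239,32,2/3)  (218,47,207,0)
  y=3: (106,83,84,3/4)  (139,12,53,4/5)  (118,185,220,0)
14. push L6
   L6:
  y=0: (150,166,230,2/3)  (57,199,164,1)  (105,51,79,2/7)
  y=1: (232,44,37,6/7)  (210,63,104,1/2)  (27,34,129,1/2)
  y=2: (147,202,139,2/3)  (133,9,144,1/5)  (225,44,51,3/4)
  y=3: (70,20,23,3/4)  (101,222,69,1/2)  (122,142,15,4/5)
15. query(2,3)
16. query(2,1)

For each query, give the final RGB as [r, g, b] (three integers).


query (0,3) [L1,L2] — begin 0,0,0
+L1 (α=5/6) → [1225/6, 1165/6, 550/3]
+L2 (α=1/6) → [6251/36, 6131/36, 2789/18]
rounded: [174, 170, 155]

at x=1,y=1 over L1,L2:
L1 α=7/8: [1379/8, 63/4, 749/8]
L2 α=5/7: [4939/28, 349/2, 1509/28]
rounded: [176, 174, 54]

(0,0) stack=L1,L2; from [0,0,0]:
+L1 (α=3/8) → [669/8, 579/8, 237/4]
+L2 (α=1/3) → [1013/12, 245/4, 407/6]
= [84, 61, 68]

(1,1) stack=L1,L2,L3; from [0,0,0]:
+L1 (α=7/8) → [1379/8, 63/4, 749/8]
+L2 (α=5/7) → [4939/28, 349/2, 1509/28]
+L3 (α=2/3) → [5387/84, 721/6, 6997/84]
= [64, 120, 83]

query (0,0) [L1,L2,L3] — begin 0,0,0
L1 α=3/8: [669/8, 579/8, 237/4]
L2 α=1/3: [1013/12, 245/4, 407/6]
L3 α=5/6: [3173/72, 965/24, 3617/36]
→ [44, 40, 100]

(0,3) stack=L1,L2,L3; from [0,0,0]:
after L1 α=5/6: [1225/6, 1165/6, 550/3]
after L2 α=1/6: [6251/36, 6131/36, 2789/18]
after L3 α=3/4: [17375/144, 16823/144, 14885/72]
rounded: [121, 117, 207]

at x=1,y=1 over L1,L2,L3,L4:
+L1 (α=7/8) → [1379/8, 63/4, 749/8]
+L2 (α=5/7) → [4939/28, 349/2, 1509/28]
+L3 (α=2/3) → [5387/84, 721/6, 6997/84]
+L4 (α=1/4) → [8467/112, 735/8, 13241/112]
= [76, 92, 118]

at x=2,y=1 over L1,L2,L3,L4:
after L1 α=1/3: [142/3, 16/3, 67]
after L2 α=2/3: [898/9, 202/9, 93]
after L3 α=1/3: [3497/27, 1727/27, 120]
after L4 α=1/3: [8560/81, 7342/81, 454/3]
= [106, 91, 151]

(2,3) stack=L1,L2,L3,L4,L5,L6; from [0,0,0]:
+L1 (α=1/2) → [95, 133/2, 169/2]
+L2 (α=2/5) → [143, 947/10, 651/10]
+L3 (α=1/6) → [877/6, 419/4, 779/12]
+L4 (α=1/2) → [931/12, 1263/8, 3323/24]
+L5 (α=0) → [931/12, 1263/8, 3323/24]
+L6 (α=4/5) → [6787/60, 5807/40, 4763/120]
→ [113, 145, 40]

query (2,1) [L1,L2,L3,L4,L5,L6] — begin 0,0,0
L1 α=1/3: [142/3, 16/3, 67]
L2 α=2/3: [898/9, 202/9, 93]
L3 α=1/3: [3497/27, 1727/27, 120]
L4 α=1/3: [8560/81, 7342/81, 454/3]
L5 α=1/2: [27271/162, 4157/81, 311/3]
L6 α=1/2: [31645/324, 6911/162, 349/3]
→ [98, 43, 116]


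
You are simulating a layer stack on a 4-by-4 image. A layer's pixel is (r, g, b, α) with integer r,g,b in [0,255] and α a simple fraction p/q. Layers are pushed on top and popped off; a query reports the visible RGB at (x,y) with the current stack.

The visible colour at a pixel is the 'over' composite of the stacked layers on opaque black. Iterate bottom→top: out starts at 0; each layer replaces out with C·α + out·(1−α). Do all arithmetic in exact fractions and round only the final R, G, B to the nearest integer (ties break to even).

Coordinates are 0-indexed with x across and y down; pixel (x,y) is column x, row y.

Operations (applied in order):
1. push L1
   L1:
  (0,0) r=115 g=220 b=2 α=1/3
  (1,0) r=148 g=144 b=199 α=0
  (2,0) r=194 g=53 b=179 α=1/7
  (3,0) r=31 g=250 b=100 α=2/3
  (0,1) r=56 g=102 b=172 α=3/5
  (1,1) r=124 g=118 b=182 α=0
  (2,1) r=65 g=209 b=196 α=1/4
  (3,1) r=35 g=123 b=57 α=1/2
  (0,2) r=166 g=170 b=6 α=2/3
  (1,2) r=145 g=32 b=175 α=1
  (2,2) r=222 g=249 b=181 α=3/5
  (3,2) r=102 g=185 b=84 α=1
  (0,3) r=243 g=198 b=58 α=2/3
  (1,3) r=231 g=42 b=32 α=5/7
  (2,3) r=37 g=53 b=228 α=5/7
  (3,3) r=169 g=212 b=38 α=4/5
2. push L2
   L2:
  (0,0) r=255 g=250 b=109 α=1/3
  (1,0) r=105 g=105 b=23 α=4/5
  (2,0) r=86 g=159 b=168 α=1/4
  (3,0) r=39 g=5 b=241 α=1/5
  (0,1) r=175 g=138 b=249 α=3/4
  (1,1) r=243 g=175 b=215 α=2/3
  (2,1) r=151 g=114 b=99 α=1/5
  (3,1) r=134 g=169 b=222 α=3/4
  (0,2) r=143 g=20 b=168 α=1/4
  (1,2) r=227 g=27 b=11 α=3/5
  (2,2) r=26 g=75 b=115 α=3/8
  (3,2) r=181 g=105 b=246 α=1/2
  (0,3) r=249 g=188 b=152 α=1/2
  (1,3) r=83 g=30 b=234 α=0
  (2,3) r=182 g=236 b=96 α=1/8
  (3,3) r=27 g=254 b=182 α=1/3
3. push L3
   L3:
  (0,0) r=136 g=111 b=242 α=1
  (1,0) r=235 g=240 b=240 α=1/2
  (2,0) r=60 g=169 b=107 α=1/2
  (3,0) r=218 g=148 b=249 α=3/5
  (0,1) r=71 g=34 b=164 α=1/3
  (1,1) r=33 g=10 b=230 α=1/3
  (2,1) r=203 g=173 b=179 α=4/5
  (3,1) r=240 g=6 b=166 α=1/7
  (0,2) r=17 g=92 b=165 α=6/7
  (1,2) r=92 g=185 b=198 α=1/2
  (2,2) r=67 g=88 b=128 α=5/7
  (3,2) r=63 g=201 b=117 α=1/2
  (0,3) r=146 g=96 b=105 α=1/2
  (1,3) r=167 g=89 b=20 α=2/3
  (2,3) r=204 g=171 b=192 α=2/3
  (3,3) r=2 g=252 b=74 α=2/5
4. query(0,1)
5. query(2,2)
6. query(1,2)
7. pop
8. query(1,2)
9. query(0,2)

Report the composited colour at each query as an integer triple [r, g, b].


at x=0,y=1 over L1,L2,L3:
L1 α=3/5: [168/5, 306/5, 516/5]
L2 α=3/4: [2793/20, 594/5, 4251/20]
L3 α=1/3: [3503/30, 1358/15, 5891/30]
= [117, 91, 196]

(2,2) stack=L1,L2,L3; from [0,0,0]:
L1 α=3/5: [666/5, 747/5, 543/5]
L2 α=3/8: [93, 243/2, 111]
L3 α=5/7: [521/7, 683/7, 862/7]
= [74, 98, 123]

at x=1,y=2 over L1,L2,L3:
after L1 α=1: [145, 32, 175]
after L2 α=3/5: [971/5, 29, 383/5]
after L3 α=1/2: [1431/10, 107, 1373/10]
rounded: [143, 107, 137]

(1,2) stack=L1,L2; from [0,0,0]:
after L1 α=1: [145, 32, 175]
after L2 α=3/5: [971/5, 29, 383/5]
rounded: [194, 29, 77]

at x=0,y=2 over L1,L2:
after L1 α=2/3: [332/3, 340/3, 4]
after L2 α=1/4: [475/4, 90, 45]
rounded: [119, 90, 45]


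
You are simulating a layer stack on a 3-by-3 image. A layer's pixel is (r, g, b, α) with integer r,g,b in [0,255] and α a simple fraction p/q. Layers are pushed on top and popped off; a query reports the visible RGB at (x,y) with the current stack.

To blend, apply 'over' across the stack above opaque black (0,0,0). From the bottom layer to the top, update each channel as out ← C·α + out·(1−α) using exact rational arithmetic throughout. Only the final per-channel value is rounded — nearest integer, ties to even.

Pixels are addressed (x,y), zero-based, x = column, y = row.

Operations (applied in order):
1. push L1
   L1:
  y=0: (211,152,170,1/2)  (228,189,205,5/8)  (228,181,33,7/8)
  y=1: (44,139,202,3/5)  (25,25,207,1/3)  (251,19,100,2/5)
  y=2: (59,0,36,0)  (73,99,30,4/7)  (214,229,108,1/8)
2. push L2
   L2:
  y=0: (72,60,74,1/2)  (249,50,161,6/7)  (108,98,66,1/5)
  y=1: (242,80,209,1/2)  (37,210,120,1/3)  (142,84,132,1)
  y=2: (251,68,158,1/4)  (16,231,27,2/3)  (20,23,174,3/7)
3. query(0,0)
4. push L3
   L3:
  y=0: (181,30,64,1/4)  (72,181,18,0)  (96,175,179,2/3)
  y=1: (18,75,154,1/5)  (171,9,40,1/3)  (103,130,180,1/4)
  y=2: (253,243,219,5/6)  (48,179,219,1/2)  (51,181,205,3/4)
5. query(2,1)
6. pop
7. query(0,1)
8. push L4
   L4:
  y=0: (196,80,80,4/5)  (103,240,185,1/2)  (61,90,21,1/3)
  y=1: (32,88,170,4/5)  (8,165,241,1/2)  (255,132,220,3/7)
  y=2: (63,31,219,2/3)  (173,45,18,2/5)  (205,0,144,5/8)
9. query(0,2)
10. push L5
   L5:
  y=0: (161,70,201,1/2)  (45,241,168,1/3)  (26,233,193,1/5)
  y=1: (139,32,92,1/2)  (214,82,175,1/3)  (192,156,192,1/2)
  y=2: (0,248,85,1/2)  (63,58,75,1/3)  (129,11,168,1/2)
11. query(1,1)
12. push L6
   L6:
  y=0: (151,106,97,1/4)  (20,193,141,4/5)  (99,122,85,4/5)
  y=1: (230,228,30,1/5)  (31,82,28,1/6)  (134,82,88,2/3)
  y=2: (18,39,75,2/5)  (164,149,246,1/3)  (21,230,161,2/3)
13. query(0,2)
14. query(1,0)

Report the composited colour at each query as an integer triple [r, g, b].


query (0,0) [L1,L2] — begin 0,0,0
L1 α=1/2: [211/2, 76, 85]
L2 α=1/2: [355/4, 68, 159/2]
= [89, 68, 80]

query (2,1) [L1,L2,L3] — begin 0,0,0
+L1 (α=2/5) → [502/5, 38/5, 40]
+L2 (α=1) → [142, 84, 132]
+L3 (α=1/4) → [529/4, 191/2, 144]
→ [132, 96, 144]

(0,1) stack=L1,L2; from [0,0,0]:
after L1 α=3/5: [132/5, 417/5, 606/5]
after L2 α=1/2: [671/5, 817/10, 1651/10]
rounded: [134, 82, 165]

query (0,2) [L1,L2,L4] — begin 0,0,0
+L1 (α=0) → [0, 0, 0]
+L2 (α=1/4) → [251/4, 17, 79/2]
+L4 (α=2/3) → [755/12, 79/3, 955/6]
= [63, 26, 159]

(1,1) stack=L1,L2,L4,L5; from [0,0,0]:
+L1 (α=1/3) → [25/3, 25/3, 69]
+L2 (α=1/3) → [161/9, 680/9, 86]
+L4 (α=1/2) → [233/18, 2165/18, 327/2]
+L5 (α=1/3) → [2159/27, 2903/27, 502/3]
rounded: [80, 108, 167]

at x=0,y=2 over L1,L2,L4,L5,L6:
after L1 α=0: [0, 0, 0]
after L2 α=1/4: [251/4, 17, 79/2]
after L4 α=2/3: [755/12, 79/3, 955/6]
after L5 α=1/2: [755/24, 823/6, 1465/12]
after L6 α=2/5: [1043/40, 979/10, 413/4]
rounded: [26, 98, 103]

at x=1,y=0 over L1,L2,L4,L5,L6:
+L1 (α=5/8) → [285/2, 945/8, 1025/8]
+L2 (α=6/7) → [3273/14, 3345/56, 8753/56]
+L4 (α=1/2) → [4715/28, 16785/112, 19113/112]
+L5 (α=1/3) → [5345/42, 30281/168, 9507/56]
+L6 (α=4/5) → [1741/42, 159977/840, 41091/280]
= [41, 190, 147]


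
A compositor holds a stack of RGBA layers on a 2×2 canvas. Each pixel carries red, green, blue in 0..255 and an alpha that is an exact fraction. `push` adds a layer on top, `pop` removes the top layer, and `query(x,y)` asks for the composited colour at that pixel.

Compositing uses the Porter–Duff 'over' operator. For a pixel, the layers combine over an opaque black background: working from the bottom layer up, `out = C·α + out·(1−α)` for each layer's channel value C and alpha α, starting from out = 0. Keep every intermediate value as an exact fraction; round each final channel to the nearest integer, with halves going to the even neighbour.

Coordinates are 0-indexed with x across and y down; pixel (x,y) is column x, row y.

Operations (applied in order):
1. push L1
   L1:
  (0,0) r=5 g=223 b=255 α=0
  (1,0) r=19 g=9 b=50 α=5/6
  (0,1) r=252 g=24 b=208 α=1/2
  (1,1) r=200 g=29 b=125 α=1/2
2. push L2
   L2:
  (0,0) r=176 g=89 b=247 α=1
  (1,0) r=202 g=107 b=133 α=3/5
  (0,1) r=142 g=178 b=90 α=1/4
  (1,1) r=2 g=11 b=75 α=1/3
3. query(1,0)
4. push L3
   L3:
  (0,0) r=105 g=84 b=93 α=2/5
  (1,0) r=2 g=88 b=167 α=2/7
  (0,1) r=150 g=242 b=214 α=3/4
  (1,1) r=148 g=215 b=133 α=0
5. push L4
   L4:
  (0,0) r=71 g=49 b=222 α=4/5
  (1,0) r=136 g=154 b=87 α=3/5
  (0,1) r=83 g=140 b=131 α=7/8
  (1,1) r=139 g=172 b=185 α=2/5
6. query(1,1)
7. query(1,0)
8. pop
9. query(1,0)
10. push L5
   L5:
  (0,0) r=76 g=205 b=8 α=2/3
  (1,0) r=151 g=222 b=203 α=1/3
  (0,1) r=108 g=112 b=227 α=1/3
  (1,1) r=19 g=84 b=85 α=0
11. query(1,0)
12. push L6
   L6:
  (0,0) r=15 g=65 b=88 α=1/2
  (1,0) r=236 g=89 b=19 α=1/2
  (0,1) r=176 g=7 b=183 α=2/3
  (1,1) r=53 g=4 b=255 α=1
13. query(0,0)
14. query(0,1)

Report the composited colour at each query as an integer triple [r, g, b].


query (1,0) [L1,L2] — begin 0,0,0
L1 α=5/6: [95/6, 15/2, 125/3]
L2 α=3/5: [1913/15, 336/5, 1447/15]
= [128, 67, 96]

(1,1) stack=L1,L2,L3,L4; from [0,0,0]:
L1 α=1/2: [100, 29/2, 125/2]
L2 α=1/3: [202/3, 40/3, 200/3]
L3 α=0: [202/3, 40/3, 200/3]
L4 α=2/5: [96, 384/5, 114]
= [96, 77, 114]

at x=1,y=0 over L1,L2,L3,L4:
L1 α=5/6: [95/6, 15/2, 125/3]
L2 α=3/5: [1913/15, 336/5, 1447/15]
L3 α=2/7: [275/3, 512/7, 2449/21]
L4 α=3/5: [1774/15, 4258/35, 10379/105]
rounded: [118, 122, 99]

query (1,0) [L1,L2,L3] — begin 0,0,0
+L1 (α=5/6) → [95/6, 15/2, 125/3]
+L2 (α=3/5) → [1913/15, 336/5, 1447/15]
+L3 (α=2/7) → [275/3, 512/7, 2449/21]
rounded: [92, 73, 117]

query (1,0) [L1,L2,L3,L5] — begin 0,0,0
L1 α=5/6: [95/6, 15/2, 125/3]
L2 α=3/5: [1913/15, 336/5, 1447/15]
L3 α=2/7: [275/3, 512/7, 2449/21]
L5 α=1/3: [1003/9, 2578/21, 9161/63]
= [111, 123, 145]

query (0,0) [L1,L2,L3,L5,L6] — begin 0,0,0
+L1 (α=0) → [0, 0, 0]
+L2 (α=1) → [176, 89, 247]
+L3 (α=2/5) → [738/5, 87, 927/5]
+L5 (α=2/3) → [1498/15, 497/3, 1007/15]
+L6 (α=1/2) → [1723/30, 346/3, 2327/30]
rounded: [57, 115, 78]

query (0,1) [L1,L2,L3,L5,L6] — begin 0,0,0
+L1 (α=1/2) → [126, 12, 104]
+L2 (α=1/4) → [130, 107/2, 201/2]
+L3 (α=3/4) → [145, 1559/8, 1485/8]
+L5 (α=1/3) → [398/3, 669/4, 2393/12]
+L6 (α=2/3) → [1454/9, 725/12, 6785/36]
= [162, 60, 188]


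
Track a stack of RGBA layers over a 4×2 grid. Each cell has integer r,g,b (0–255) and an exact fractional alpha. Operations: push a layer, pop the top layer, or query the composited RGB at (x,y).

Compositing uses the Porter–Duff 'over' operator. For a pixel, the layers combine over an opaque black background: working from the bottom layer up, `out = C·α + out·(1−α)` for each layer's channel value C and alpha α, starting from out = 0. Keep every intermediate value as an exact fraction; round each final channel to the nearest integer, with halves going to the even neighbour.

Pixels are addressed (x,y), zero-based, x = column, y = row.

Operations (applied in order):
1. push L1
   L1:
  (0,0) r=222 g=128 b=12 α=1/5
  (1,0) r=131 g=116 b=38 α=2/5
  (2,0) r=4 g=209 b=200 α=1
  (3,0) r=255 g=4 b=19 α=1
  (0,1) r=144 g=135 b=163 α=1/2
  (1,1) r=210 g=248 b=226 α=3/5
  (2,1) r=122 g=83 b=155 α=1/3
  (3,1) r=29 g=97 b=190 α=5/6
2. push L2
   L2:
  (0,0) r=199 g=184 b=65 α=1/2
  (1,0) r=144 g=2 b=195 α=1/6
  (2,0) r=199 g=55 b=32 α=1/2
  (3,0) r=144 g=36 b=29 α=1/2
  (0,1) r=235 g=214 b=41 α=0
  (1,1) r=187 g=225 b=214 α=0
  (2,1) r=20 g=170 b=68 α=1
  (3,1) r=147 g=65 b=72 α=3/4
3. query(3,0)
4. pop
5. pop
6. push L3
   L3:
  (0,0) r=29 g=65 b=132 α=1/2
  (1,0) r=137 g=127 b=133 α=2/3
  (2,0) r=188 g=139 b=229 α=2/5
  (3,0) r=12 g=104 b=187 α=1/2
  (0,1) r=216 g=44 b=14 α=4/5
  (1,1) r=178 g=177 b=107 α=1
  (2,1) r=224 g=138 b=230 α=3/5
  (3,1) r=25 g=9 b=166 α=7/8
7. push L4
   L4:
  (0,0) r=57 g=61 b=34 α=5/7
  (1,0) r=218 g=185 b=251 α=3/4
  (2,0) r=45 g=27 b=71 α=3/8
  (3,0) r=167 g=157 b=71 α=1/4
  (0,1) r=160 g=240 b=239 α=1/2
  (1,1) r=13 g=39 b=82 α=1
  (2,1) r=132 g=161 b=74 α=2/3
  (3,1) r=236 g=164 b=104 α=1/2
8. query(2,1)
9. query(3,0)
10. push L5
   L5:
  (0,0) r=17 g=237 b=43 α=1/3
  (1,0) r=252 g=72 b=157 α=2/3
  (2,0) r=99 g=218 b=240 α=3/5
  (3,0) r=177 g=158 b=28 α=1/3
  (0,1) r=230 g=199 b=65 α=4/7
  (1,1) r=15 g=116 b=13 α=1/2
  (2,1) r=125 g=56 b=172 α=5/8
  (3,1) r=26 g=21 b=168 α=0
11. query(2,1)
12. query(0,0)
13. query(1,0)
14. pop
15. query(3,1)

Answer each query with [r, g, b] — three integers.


at x=3,y=0 over L1,L2:
+L1 (α=1) → [255, 4, 19]
+L2 (α=1/2) → [399/2, 20, 24]
→ [200, 20, 24]

query (2,1) [L3,L4] — begin 0,0,0
L3 α=3/5: [672/5, 414/5, 138]
L4 α=2/3: [664/5, 2024/15, 286/3]
= [133, 135, 95]

at x=3,y=0 over L3,L4:
L3 α=1/2: [6, 52, 187/2]
L4 α=1/4: [185/4, 313/4, 703/8]
= [46, 78, 88]

query (2,1) [L3,L4,L5] — begin 0,0,0
L3 α=3/5: [672/5, 414/5, 138]
L4 α=2/3: [664/5, 2024/15, 286/3]
L5 α=5/8: [5117/40, 428/5, 573/4]
= [128, 86, 143]

query (0,0) [L3,L4,L5] — begin 0,0,0
L3 α=1/2: [29/2, 65/2, 66]
L4 α=5/7: [314/7, 370/7, 302/7]
L5 α=1/3: [249/7, 2399/21, 905/21]
= [36, 114, 43]

query (1,0) [L3,L4,L5] — begin 0,0,0
L3 α=2/3: [274/3, 254/3, 266/3]
L4 α=3/4: [559/3, 1919/12, 2525/12]
L5 α=2/3: [2071/9, 3647/36, 6293/36]
= [230, 101, 175]

query (3,1) [L3,L4] — begin 0,0,0
after L3 α=7/8: [175/8, 63/8, 581/4]
after L4 α=1/2: [2063/16, 1375/16, 997/8]
rounded: [129, 86, 125]


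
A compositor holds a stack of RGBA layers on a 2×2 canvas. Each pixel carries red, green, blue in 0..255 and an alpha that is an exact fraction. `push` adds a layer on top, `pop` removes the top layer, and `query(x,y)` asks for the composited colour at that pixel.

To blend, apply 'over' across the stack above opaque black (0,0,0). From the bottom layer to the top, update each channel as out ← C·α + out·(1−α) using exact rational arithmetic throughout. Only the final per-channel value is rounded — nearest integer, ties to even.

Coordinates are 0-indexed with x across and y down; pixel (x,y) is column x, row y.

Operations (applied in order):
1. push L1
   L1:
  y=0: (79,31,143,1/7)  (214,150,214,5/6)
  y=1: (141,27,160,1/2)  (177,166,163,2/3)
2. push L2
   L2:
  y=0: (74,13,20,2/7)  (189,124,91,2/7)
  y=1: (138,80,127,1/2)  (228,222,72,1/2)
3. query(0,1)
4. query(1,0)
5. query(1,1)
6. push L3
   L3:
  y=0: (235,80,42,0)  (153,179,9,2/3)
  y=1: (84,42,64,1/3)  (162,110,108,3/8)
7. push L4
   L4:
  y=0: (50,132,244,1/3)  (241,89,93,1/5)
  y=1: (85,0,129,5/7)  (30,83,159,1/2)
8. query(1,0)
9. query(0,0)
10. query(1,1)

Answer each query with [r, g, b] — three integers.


(0,1) stack=L1,L2; from [0,0,0]:
+L1 (α=1/2) → [141/2, 27/2, 80]
+L2 (α=1/2) → [417/4, 187/4, 207/2]
= [104, 47, 104]

at x=1,y=0 over L1,L2:
L1 α=5/6: [535/3, 125, 535/3]
L2 α=2/7: [3809/21, 873/7, 3221/21]
→ [181, 125, 153]

(1,1) stack=L1,L2; from [0,0,0]:
after L1 α=2/3: [118, 332/3, 326/3]
after L2 α=1/2: [173, 499/3, 271/3]
rounded: [173, 166, 90]

query (1,0) [L1,L2,L3,L4] — begin 0,0,0
+L1 (α=5/6) → [535/3, 125, 535/3]
+L2 (α=2/7) → [3809/21, 873/7, 3221/21]
+L3 (α=2/3) → [10235/63, 3379/21, 3599/63]
+L4 (α=1/5) → [56123/315, 3077/21, 4051/63]
= [178, 147, 64]

query (0,0) [L1,L2,L3,L4] — begin 0,0,0
+L1 (α=1/7) → [79/7, 31/7, 143/7]
+L2 (α=2/7) → [1431/49, 337/49, 995/49]
+L3 (α=0) → [1431/49, 337/49, 995/49]
+L4 (α=1/3) → [5312/147, 7142/147, 13946/147]
→ [36, 49, 95]

query (1,1) [L1,L2,L3,L4] — begin 0,0,0
after L1 α=2/3: [118, 332/3, 326/3]
after L2 α=1/2: [173, 499/3, 271/3]
after L3 α=3/8: [1351/8, 3485/24, 2327/24]
after L4 α=1/2: [1591/16, 5477/48, 6143/48]
= [99, 114, 128]


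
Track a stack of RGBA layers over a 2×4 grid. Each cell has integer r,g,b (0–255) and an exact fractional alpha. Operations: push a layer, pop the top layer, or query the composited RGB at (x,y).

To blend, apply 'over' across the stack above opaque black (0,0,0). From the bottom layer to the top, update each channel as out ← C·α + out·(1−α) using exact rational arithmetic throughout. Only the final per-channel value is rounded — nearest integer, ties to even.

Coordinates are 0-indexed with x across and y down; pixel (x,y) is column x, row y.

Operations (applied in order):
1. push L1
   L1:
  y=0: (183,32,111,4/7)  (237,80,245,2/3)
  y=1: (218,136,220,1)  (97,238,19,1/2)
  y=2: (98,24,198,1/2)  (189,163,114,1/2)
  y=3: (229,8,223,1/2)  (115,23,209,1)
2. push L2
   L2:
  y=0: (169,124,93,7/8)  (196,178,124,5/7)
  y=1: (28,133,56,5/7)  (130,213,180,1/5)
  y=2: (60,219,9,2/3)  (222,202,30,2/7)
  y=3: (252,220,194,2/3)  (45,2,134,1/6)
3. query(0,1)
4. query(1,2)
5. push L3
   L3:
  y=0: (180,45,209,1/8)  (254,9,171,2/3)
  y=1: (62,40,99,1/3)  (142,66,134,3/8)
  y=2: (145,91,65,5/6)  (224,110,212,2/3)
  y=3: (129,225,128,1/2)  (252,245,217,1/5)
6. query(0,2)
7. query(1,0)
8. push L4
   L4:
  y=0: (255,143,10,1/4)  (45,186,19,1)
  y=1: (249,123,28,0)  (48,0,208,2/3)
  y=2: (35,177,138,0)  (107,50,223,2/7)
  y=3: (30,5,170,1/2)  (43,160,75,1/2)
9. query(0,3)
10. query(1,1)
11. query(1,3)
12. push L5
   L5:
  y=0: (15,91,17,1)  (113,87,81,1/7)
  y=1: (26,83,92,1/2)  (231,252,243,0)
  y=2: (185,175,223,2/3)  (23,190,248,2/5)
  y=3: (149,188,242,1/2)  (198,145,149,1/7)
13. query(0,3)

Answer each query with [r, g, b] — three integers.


at x=0,y=1 over L1,L2:
after L1 α=1: [218, 136, 220]
after L2 α=5/7: [576/7, 937/7, 720/7]
= [82, 134, 103]

query (1,2) [L1,L2] — begin 0,0,0
+L1 (α=1/2) → [189/2, 163/2, 57]
+L2 (α=2/7) → [1833/14, 1623/14, 345/7]
→ [131, 116, 49]

at x=0,y=2 over L1,L2,L3:
+L1 (α=1/2) → [49, 12, 99]
+L2 (α=2/3) → [169/3, 150, 39]
+L3 (α=5/6) → [1172/9, 605/6, 182/3]
rounded: [130, 101, 61]

query (1,0) [L1,L2,L3] — begin 0,0,0
+L1 (α=2/3) → [158, 160/3, 490/3]
+L2 (α=5/7) → [1296/7, 2990/21, 2840/21]
+L3 (α=2/3) → [4852/21, 3368/63, 10022/63]
→ [231, 53, 159]

(0,3) stack=L1,L2,L3,L4; from [0,0,0]:
+L1 (α=1/2) → [229/2, 4, 223/2]
+L2 (α=2/3) → [1237/6, 148, 333/2]
+L3 (α=1/2) → [2011/12, 373/2, 589/4]
+L4 (α=1/2) → [2371/24, 383/4, 1269/8]
→ [99, 96, 159]

at x=1,y=1 over L1,L2,L3,L4:
+L1 (α=1/2) → [97/2, 119, 19/2]
+L2 (α=1/5) → [324/5, 689/5, 218/5]
+L3 (α=3/8) → [375/4, 887/8, 155/2]
+L4 (α=2/3) → [253/4, 887/24, 329/2]
→ [63, 37, 164]

(1,3) stack=L1,L2,L3,L4; from [0,0,0]:
L1 α=1: [115, 23, 209]
L2 α=1/6: [310/3, 39/2, 393/2]
L3 α=1/5: [1996/15, 323/5, 1003/5]
L4 α=1/2: [2641/30, 1123/10, 689/5]
→ [88, 112, 138]

(0,3) stack=L1,L2,L3,L4,L5; from [0,0,0]:
+L1 (α=1/2) → [229/2, 4, 223/2]
+L2 (α=2/3) → [1237/6, 148, 333/2]
+L3 (α=1/2) → [2011/12, 373/2, 589/4]
+L4 (α=1/2) → [2371/24, 383/4, 1269/8]
+L5 (α=1/2) → [5947/48, 1135/8, 3205/16]
→ [124, 142, 200]


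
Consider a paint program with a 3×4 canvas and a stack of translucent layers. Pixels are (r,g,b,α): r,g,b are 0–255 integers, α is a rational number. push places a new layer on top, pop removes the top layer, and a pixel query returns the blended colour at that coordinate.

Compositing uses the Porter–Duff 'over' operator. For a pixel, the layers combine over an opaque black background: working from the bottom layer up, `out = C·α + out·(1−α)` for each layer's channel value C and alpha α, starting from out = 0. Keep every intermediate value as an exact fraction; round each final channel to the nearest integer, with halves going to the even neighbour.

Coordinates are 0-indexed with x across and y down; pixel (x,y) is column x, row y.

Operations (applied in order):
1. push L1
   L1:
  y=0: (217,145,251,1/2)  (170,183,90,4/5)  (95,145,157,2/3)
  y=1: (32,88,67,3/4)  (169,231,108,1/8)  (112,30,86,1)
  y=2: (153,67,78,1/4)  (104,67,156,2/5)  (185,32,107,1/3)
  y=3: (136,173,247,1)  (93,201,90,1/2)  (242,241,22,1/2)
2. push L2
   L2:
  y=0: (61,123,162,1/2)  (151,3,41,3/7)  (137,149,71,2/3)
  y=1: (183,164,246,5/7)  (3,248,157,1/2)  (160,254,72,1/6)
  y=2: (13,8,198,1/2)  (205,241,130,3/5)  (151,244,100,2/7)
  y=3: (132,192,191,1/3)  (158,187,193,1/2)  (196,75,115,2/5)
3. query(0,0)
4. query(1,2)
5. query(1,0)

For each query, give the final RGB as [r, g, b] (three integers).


(0,0) stack=L1,L2; from [0,0,0]:
after L1 α=1/2: [217/2, 145/2, 251/2]
after L2 α=1/2: [339/4, 391/4, 575/4]
= [85, 98, 144]

at x=1,y=2 over L1,L2:
+L1 (α=2/5) → [208/5, 134/5, 312/5]
+L2 (α=3/5) → [3491/25, 3883/25, 2574/25]
rounded: [140, 155, 103]

(1,0) stack=L1,L2; from [0,0,0]:
after L1 α=4/5: [136, 732/5, 72]
after L2 α=3/7: [997/7, 2973/35, 411/7]
→ [142, 85, 59]


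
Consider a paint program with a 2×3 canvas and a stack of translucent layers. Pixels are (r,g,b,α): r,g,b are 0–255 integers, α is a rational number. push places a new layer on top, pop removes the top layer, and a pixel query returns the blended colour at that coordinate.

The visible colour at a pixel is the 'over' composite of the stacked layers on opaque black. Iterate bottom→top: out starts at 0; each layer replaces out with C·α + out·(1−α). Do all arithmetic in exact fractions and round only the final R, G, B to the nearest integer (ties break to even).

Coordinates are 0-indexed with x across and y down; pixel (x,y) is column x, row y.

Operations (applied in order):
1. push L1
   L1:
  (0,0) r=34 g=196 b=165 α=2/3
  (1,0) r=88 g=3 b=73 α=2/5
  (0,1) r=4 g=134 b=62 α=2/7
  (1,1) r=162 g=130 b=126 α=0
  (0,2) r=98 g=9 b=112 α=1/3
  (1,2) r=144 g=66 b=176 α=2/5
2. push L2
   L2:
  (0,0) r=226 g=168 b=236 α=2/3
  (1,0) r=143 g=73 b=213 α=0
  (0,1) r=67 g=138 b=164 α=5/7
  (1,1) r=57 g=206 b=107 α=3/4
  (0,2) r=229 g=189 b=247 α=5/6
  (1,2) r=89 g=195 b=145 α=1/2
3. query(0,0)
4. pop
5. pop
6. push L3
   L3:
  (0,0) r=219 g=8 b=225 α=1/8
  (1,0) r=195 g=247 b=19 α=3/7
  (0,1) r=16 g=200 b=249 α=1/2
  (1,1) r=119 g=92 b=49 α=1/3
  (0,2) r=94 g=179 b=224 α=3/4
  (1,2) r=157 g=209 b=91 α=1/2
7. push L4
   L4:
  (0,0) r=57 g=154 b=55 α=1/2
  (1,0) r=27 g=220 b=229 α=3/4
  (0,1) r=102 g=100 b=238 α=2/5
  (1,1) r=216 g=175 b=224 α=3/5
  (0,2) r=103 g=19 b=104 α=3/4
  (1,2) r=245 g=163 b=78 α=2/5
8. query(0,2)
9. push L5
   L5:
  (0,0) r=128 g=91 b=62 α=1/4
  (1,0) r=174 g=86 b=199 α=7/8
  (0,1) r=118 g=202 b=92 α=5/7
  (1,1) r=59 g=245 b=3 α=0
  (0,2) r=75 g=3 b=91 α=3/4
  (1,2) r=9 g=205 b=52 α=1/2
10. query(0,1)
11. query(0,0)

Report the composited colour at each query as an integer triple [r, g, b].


query (0,0) [L1,L2] — begin 0,0,0
after L1 α=2/3: [68/3, 392/3, 110]
after L2 α=2/3: [1424/9, 1400/9, 194]
= [158, 156, 194]

(0,2) stack=L3,L4; from [0,0,0]:
after L3 α=3/4: [141/2, 537/4, 168]
after L4 α=3/4: [759/8, 765/16, 120]
= [95, 48, 120]

at x=0,y=1 over L3,L4,L5:
L3 α=1/2: [8, 100, 249/2]
L4 α=2/5: [228/5, 100, 1699/10]
L5 α=5/7: [3406/35, 1210/7, 3999/35]
rounded: [97, 173, 114]

query (0,0) [L3,L4,L5] — begin 0,0,0
after L3 α=1/8: [219/8, 1, 225/8]
after L4 α=1/2: [675/16, 155/2, 665/16]
after L5 α=1/4: [4073/64, 647/8, 2987/64]
= [64, 81, 47]


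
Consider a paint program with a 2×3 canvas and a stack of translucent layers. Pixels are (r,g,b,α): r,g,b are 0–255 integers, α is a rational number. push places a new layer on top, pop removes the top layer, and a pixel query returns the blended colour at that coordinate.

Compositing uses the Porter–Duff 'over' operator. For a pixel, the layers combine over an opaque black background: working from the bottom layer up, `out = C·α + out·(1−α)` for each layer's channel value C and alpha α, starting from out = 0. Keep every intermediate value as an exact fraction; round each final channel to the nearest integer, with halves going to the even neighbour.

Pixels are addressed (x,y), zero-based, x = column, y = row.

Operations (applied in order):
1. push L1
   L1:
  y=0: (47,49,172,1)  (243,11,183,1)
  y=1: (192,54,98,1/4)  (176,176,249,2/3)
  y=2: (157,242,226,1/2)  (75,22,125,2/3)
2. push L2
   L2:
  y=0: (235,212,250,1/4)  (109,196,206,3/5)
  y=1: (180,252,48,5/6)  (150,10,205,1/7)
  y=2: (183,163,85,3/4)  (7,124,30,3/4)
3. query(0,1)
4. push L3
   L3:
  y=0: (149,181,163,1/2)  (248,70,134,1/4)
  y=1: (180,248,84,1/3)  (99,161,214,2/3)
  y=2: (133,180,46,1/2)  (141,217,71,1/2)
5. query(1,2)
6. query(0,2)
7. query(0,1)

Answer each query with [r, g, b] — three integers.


at x=0,y=1 over L1,L2:
+L1 (α=1/4) → [48, 27/2, 49/2]
+L2 (α=5/6) → [158, 849/4, 529/12]
rounded: [158, 212, 44]

at x=1,y=2 over L1,L2,L3:
after L1 α=2/3: [50, 44/3, 250/3]
after L2 α=3/4: [71/4, 290/3, 130/3]
after L3 α=1/2: [635/8, 941/6, 343/6]
rounded: [79, 157, 57]

(0,2) stack=L1,L2,L3; from [0,0,0]:
after L1 α=1/2: [157/2, 121, 113]
after L2 α=3/4: [1255/8, 305/2, 92]
after L3 α=1/2: [2319/16, 665/4, 69]
= [145, 166, 69]

at x=0,y=1 over L1,L2,L3:
+L1 (α=1/4) → [48, 27/2, 49/2]
+L2 (α=5/6) → [158, 849/4, 529/12]
+L3 (α=1/3) → [496/3, 1345/6, 1033/18]
rounded: [165, 224, 57]


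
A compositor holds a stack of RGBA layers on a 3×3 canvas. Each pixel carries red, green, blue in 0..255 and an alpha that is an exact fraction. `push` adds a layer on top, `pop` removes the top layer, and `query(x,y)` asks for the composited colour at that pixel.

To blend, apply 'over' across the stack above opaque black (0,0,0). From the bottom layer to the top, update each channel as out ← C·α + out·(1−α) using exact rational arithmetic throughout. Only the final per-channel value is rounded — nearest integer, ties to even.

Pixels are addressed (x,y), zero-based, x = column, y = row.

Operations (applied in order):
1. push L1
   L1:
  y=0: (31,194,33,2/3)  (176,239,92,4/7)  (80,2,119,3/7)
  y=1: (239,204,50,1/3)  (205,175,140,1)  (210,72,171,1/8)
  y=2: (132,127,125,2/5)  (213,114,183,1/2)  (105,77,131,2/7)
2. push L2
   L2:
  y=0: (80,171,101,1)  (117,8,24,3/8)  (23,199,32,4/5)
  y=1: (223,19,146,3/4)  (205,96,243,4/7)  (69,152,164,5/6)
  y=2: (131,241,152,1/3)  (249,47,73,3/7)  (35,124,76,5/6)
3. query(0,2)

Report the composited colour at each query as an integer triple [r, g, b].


(0,2) stack=L1,L2; from [0,0,0]:
L1 α=2/5: [264/5, 254/5, 50]
L2 α=1/3: [1183/15, 571/5, 84]
→ [79, 114, 84]


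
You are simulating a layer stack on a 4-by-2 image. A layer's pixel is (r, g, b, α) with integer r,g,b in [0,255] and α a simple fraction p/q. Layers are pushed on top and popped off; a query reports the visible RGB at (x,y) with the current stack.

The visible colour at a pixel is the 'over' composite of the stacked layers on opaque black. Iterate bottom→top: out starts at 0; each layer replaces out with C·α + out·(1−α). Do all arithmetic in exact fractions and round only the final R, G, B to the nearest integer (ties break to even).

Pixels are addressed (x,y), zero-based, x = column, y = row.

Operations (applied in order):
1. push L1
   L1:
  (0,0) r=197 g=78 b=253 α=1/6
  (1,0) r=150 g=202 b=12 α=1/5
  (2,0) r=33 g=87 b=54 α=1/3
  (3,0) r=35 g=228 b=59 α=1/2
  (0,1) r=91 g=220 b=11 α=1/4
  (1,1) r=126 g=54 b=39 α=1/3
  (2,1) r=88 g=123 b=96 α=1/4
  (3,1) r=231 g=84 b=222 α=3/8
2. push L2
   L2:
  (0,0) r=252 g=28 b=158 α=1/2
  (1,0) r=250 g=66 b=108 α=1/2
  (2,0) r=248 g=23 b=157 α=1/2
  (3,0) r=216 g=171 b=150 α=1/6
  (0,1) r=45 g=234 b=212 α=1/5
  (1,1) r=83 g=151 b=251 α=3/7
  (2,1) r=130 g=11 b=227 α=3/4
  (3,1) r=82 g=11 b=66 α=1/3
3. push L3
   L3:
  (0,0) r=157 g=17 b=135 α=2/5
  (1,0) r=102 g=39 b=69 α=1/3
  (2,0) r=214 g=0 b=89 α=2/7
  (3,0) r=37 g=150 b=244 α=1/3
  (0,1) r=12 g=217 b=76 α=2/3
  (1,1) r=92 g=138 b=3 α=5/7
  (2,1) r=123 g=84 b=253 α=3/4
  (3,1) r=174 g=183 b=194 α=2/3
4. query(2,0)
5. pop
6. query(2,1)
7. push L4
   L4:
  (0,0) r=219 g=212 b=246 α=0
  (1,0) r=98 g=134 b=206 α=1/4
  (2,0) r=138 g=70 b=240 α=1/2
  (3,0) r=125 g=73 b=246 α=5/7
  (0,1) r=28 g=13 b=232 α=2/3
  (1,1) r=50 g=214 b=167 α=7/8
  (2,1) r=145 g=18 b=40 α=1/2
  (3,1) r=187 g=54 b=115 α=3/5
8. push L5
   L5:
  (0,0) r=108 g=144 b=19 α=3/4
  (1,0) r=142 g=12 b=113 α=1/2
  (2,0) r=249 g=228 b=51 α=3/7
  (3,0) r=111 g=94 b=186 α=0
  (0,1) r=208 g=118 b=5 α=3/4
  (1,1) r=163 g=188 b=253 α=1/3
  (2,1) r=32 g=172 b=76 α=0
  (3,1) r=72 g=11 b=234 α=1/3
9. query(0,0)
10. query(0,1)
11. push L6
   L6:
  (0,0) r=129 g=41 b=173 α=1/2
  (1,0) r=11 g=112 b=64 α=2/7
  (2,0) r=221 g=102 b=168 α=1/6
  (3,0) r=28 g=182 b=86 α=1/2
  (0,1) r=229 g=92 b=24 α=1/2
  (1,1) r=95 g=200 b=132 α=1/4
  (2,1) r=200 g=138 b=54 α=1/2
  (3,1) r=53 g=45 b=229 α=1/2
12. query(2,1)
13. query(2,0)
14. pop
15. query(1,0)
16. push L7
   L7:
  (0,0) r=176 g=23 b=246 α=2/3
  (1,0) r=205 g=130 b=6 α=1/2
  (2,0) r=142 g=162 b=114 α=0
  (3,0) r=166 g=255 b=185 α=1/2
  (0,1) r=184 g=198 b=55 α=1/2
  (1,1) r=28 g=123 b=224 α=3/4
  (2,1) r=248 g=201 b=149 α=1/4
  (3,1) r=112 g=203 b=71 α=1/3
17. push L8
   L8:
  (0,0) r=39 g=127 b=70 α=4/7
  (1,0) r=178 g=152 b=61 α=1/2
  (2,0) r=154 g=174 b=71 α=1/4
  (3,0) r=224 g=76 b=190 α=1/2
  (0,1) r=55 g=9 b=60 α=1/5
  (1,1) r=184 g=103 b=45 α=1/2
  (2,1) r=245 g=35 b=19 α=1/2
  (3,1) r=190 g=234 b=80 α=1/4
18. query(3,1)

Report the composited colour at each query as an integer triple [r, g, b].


at x=2,y=0 over L1,L2,L3:
+L1 (α=1/3) → [11, 29, 18]
+L2 (α=1/2) → [259/2, 26, 175/2]
+L3 (α=2/7) → [2151/14, 130/7, 1231/14]
= [154, 19, 88]

at x=2,y=1 over L1,L2:
+L1 (α=1/4) → [22, 123/4, 24]
+L2 (α=3/4) → [103, 255/16, 705/4]
→ [103, 16, 176]

at x=0,y=0 over L1,L2,L4,L5:
L1 α=1/6: [197/6, 13, 253/6]
L2 α=1/2: [1709/12, 41/2, 1201/12]
L4 α=0: [1709/12, 41/2, 1201/12]
L5 α=3/4: [5597/48, 905/8, 1885/48]
rounded: [117, 113, 39]

(0,1) stack=L1,L2,L4,L5; from [0,0,0]:
L1 α=1/4: [91/4, 55, 11/4]
L2 α=1/5: [136/5, 454/5, 223/5]
L4 α=2/3: [416/15, 584/15, 2543/15]
L5 α=3/4: [2444/15, 2947/30, 692/15]
rounded: [163, 98, 46]

query (2,1) [L1,L2,L4,L5,L6] — begin 0,0,0
L1 α=1/4: [22, 123/4, 24]
L2 α=3/4: [103, 255/16, 705/4]
L4 α=1/2: [124, 543/32, 865/8]
L5 α=0: [124, 543/32, 865/8]
L6 α=1/2: [162, 4959/64, 1297/16]
= [162, 77, 81]

at x=2,y=0 over L1,L2,L4,L5,L6:
L1 α=1/3: [11, 29, 18]
L2 α=1/2: [259/2, 26, 175/2]
L4 α=1/2: [535/4, 48, 655/4]
L5 α=3/7: [1282/7, 876/7, 808/7]
L6 α=1/6: [7957/42, 849/7, 2608/21]
rounded: [189, 121, 124]

query (1,0) [L1,L2,L4,L5] — begin 0,0,0
after L1 α=1/5: [30, 202/5, 12/5]
after L2 α=1/2: [140, 266/5, 276/5]
after L4 α=1/4: [259/2, 367/5, 929/10]
after L5 α=1/2: [543/4, 427/10, 2059/20]
= [136, 43, 103]

(3,1) stack=L1,L2,L4,L5,L7,L8; from [0,0,0]:
after L1 α=3/8: [693/8, 63/2, 333/4]
after L2 α=1/3: [1021/12, 74/3, 155/2]
after L4 α=3/5: [4387/30, 634/15, 100]
after L5 α=1/3: [5467/45, 1433/45, 434/3]
after L7 α=1/3: [15974/135, 12001/135, 1081/9]
after L8 α=1/4: [6131/45, 22531/180, 1321/12]
rounded: [136, 125, 110]


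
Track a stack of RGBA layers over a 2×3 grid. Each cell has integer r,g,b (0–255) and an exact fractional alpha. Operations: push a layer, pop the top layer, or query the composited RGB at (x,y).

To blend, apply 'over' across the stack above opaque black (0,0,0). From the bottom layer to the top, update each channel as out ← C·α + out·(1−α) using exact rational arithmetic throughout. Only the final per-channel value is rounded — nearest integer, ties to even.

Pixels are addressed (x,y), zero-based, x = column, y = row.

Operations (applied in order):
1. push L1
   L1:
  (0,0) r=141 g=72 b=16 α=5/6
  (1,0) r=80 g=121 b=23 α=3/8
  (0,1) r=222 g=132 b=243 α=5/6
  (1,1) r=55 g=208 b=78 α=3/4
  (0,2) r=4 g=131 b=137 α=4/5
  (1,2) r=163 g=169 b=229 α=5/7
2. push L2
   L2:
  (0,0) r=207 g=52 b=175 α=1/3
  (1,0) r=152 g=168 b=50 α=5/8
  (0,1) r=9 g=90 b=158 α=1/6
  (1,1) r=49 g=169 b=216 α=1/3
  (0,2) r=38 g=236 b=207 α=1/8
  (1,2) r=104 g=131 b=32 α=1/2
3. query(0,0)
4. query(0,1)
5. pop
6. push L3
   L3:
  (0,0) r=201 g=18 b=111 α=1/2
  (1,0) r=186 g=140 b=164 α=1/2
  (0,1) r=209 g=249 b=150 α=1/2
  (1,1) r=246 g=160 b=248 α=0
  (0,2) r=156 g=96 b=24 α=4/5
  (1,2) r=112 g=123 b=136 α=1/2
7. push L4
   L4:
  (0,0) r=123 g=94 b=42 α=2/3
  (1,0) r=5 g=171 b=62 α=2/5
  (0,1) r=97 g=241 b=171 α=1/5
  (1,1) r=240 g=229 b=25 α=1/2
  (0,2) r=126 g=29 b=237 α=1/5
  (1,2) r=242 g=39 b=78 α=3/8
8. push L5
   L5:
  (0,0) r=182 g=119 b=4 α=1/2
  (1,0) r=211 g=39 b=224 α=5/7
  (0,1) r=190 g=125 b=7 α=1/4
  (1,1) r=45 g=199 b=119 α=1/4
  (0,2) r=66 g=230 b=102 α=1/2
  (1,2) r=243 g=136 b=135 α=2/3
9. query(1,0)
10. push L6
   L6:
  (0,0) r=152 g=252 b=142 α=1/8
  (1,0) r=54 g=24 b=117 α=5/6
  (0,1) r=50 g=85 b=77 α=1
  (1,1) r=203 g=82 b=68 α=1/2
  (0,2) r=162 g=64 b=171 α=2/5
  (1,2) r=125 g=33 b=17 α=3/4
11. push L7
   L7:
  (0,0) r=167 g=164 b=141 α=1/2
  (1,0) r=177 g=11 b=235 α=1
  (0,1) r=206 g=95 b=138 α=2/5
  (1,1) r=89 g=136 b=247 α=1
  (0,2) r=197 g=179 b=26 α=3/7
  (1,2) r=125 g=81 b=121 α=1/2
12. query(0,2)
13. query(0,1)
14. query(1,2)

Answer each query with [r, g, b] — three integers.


at x=0,y=0 over L1,L2:
+L1 (α=5/6) → [235/2, 60, 40/3]
+L2 (α=1/3) → [442/3, 172/3, 605/9]
= [147, 57, 67]

query (0,1) [L1,L2] — begin 0,0,0
L1 α=5/6: [185, 110, 405/2]
L2 α=1/6: [467/3, 320/3, 2341/12]
→ [156, 107, 195]

at x=1,y=0 over L1,L3,L4,L5:
+L1 (α=3/8) → [30, 363/8, 69/8]
+L3 (α=1/2) → [108, 1483/16, 1381/16]
+L4 (α=2/5) → [334/5, 9921/80, 6127/80]
+L5 (α=5/7) → [849/5, 17721/280, 50927/280]
= [170, 63, 182]

query (0,2) [L1,L3,L4,L5,L6,L7] — begin 0,0,0
L1 α=4/5: [16/5, 524/5, 548/5]
L3 α=4/5: [3136/25, 2444/25, 1028/25]
L4 α=1/5: [15694/125, 10501/125, 10037/125]
L5 α=1/2: [11972/125, 39251/250, 22787/250]
L6 α=2/5: [76416/625, 149753/1250, 153861/1250]
L7 α=3/7: [675039/4375, 90733/625, 356472/4375]
→ [154, 145, 81]

query (0,1) [L1,L3,L4,L5,L6,L7] — begin 0,0,0
+L1 (α=5/6) → [185, 110, 405/2]
+L3 (α=1/2) → [197, 359/2, 705/4]
+L4 (α=1/5) → [177, 959/5, 876/5]
+L5 (α=1/4) → [721/4, 1751/10, 2663/20]
+L6 (α=1) → [50, 85, 77]
+L7 (α=2/5) → [562/5, 89, 507/5]
→ [112, 89, 101]

query (1,2) [L1,L3,L4,L5,L6,L7] — begin 0,0,0
after L1 α=5/7: [815/7, 845/7, 1145/7]
after L3 α=1/2: [1599/14, 853/7, 2097/14]
after L4 α=3/8: [18159/112, 1271/14, 13761/112]
after L5 α=2/3: [24197/112, 1693/14, 14667/112]
after L6 α=3/4: [66197/448, 3079/56, 20379/448]
after L7 α=1/2: [122197/896, 7615/112, 74587/896]
= [136, 68, 83]
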